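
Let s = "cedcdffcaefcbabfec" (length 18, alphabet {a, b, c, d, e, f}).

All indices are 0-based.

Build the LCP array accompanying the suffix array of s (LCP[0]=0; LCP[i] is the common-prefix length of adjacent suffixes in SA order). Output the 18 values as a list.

[0, 1, 0, 1, 0, 1, 1, 1, 1, 0, 1, 0, 1, 1, 0, 2, 1, 1]

sorted suffixes:
  #0 SA[0]=13  'abfec'
  #1 SA[1]=8  'aefcbabfec'
  #2 SA[2]=12  'babfec'
  #3 SA[3]=14  'bfec'
  #4 SA[4]=17  'c'
  #5 SA[5]=7  'caefcbabfec'
  #6 SA[6]=11  'cbabfec'
  #7 SA[7]=3  'cdffcaefcbabfec'
  #8 SA[8]=0  'cedcdffcaefcbabfec'
  #9 SA[9]=2  'dcdffcaefcbabfec'
  #10 SA[10]=4  'dffcaefcbabfec'
  #11 SA[11]=16  'ec'
  #12 SA[12]=1  'edcdffcaefcbabfec'
  #13 SA[13]=9  'efcbabfec'
  #14 SA[14]=6  'fcaefcbabfec'
  #15 SA[15]=10  'fcbabfec'
  #16 SA[16]=15  'fec'
  #17 SA[17]=5  'ffcaefcbabfec'

SA = [13, 8, 12, 14, 17, 7, 11, 3, 0, 2, 4, 16, 1, 9, 6, 10, 15, 5]
[i] adj suffixes → lcp
  [1] 13/8 → 1 ('a')
  [2] 8/12 → 0 ('')
  [3] 12/14 → 1 ('b')
  [4] 14/17 → 0 ('')
  [5] 17/7 → 1 ('c')
  [6] 7/11 → 1 ('c')
  [7] 11/3 → 1 ('c')
  [8] 3/0 → 1 ('c')
  [9] 0/2 → 0 ('')
  [10] 2/4 → 1 ('d')
  [11] 4/16 → 0 ('')
  [12] 16/1 → 1 ('e')
  [13] 1/9 → 1 ('e')
  [14] 9/6 → 0 ('')
  [15] 6/10 → 2 ('fc')
  [16] 10/15 → 1 ('f')
  [17] 15/5 → 1 ('f')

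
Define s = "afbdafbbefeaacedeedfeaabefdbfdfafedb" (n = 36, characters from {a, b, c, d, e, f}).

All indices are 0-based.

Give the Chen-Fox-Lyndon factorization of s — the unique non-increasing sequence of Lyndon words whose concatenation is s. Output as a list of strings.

["afbd", "afbbefe", "aacedeedfe", "aabefdbfdfafedb"]

emit factor 1: 'afbd' (i=0, period=4)
emit factor 2: 'afbbefe' (i=4, period=7)
emit factor 3: 'aacedeedfe' (i=11, period=10)
emit factor 4: 'aabefdbfdfafedb' (i=21, period=15)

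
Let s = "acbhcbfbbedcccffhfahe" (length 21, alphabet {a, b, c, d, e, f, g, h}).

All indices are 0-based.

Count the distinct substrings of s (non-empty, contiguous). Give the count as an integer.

215

sorted suffixes:
  #0 SA[0]=0  'acbhcbfbbedcccffhfahe'
  #1 SA[1]=18  'ahe'
  #2 SA[2]=7  'bbedcccffhfahe'
  #3 SA[3]=8  'bedcccffhfahe'
  #4 SA[4]=5  'bfbbedcccffhfahe'
  #5 SA[5]=2  'bhcbfbbedcccffhfahe'
  #6 SA[6]=4  'cbfbbedcccffhfahe'
  #7 SA[7]=1  'cbhcbfbbedcccffhfahe'
  #8 SA[8]=11  'cccffhfahe'
  #9 SA[9]=12  'ccffhfahe'
  #10 SA[10]=13  'cffhfahe'
  #11 SA[11]=10  'dcccffhfahe'
  #12 SA[12]=20  'e'
  #13 SA[13]=9  'edcccffhfahe'
  #14 SA[14]=17  'fahe'
  #15 SA[15]=6  'fbbedcccffhfahe'
  #16 SA[16]=14  'ffhfahe'
  #17 SA[17]=15  'fhfahe'
  #18 SA[18]=3  'hcbfbbedcccffhfahe'
  #19 SA[19]=19  'he'
  #20 SA[20]=16  'hfahe'

SA = [0, 18, 7, 8, 5, 2, 4, 1, 11, 12, 13, 10, 20, 9, 17, 6, 14, 15, 3, 19, 16]
rank  pair      lcp
   1  s[0:],s[18:]  1  'a'
   2  s[18:],s[7:]  0  ''
   3  s[7:],s[8:]  1  'b'
   4  s[8:],s[5:]  1  'b'
   5  s[5:],s[2:]  1  'b'
   6  s[2:],s[4:]  0  ''
   7  s[4:],s[1:]  2  'cb'
   8  s[1:],s[11:]  1  'c'
   9  s[11:],s[12:]  2  'cc'
  10  s[12:],s[13:]  1  'c'
  11  s[13:],s[10:]  0  ''
  12  s[10:],s[20:]  0  ''
  13  s[20:],s[9:]  1  'e'
  14  s[9:],s[17:]  0  ''
  15  s[17:],s[6:]  1  'f'
  16  s[6:],s[14:]  1  'f'
  17  s[14:],s[15:]  1  'f'
  18  s[15:],s[3:]  0  ''
  19  s[3:],s[19:]  1  'h'
  20  s[19:],s[16:]  1  'h'

n(n+1)/2 = 21·22/2 = 231
Σ LCP = 0 + 1 + 0 + 1 + 1 + 1 + 0 + 2 + 1 + 2 + 1 + 0 + 0 + 1 + 0 + 1 + 1 + 1 + 0 + 1 + 1 = 16
distinct = 231 − 16 = 215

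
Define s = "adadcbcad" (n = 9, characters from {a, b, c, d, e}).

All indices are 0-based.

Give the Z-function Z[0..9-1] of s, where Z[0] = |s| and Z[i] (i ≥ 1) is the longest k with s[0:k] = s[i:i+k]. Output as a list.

Z[0]=9
i=1: outside box; Z[1]=0
i=2: outside box; Z[2]=2 scan→box=[2,4)
i=3: min(r-i=1, Z[1]=0)=0; Z[3]=0
i=4: outside box; Z[4]=0
i=5: outside box; Z[5]=0
i=6: outside box; Z[6]=0
i=7: outside box; Z[7]=2 scan→box=[7,9)
i=8: min(r-i=1, Z[1]=0)=0; Z[8]=0

[9, 0, 2, 0, 0, 0, 0, 2, 0]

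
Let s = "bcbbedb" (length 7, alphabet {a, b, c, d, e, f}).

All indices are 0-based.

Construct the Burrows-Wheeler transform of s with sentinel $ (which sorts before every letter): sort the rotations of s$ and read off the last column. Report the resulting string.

bdc$bbeb

rank  rotation  last
    0  $bcbbedb  b
    1  b$bcbbed  d
    2  bbedb$bc  c
    3  bcbbedb$  $
    4  bedb$bcb  b
    5  cbbedb$b  b
    6  db$bcbbe  e
    7  edb$bcbb  b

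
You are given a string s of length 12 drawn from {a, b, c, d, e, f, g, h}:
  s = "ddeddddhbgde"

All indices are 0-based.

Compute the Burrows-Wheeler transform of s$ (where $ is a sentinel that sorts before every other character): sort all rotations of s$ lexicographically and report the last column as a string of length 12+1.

ehed$dgddddbd

rank  rotation       last
    0  $ddeddddhbgde  e
    1  bgde$ddeddddh  h
    2  ddddhbgde$dde  e
    3  dddhbgde$dded  d
    4  ddeddddhbgde$  $
    5  ddhbgde$ddedd  d
    6  de$ddeddddhbg  g
    7  deddddhbgde$d  d
    8  dhbgde$ddeddd  d
    9  e$ddeddddhbgd  d
   10  eddddhbgde$dd  d
   11  gde$ddeddddhb  b
   12  hbgde$ddedddd  d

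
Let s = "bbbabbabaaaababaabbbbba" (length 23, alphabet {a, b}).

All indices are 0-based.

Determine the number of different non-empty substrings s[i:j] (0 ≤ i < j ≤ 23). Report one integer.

rank | idx | suffix
   0 |  22 | a
   1 |   8 | aaaababaabbbbba
   2 |   9 | aaababaabbbbba
   3 |  10 | aababaabbbbba
   4 |  15 | aabbbbba
   5 |   6 | abaaaababaabbbbba
   6 |  13 | abaabbbbba
   7 |  11 | ababaabbbbba
   8 |   3 | abbabaaaababaabbbbba
   9 |  16 | abbbbba
  10 |  21 | ba
  11 |   7 | baaaababaabbbbba
  12 |  14 | baabbbbba
  13 |   5 | babaaaababaabbbbba
  14 |  12 | babaabbbbba
  15 |   2 | babbabaaaababaabbbbba
  16 |  20 | bba
  17 |   4 | bbabaaaababaabbbbba
  18 |   1 | bbabbabaaaababaabbbbba
  19 |  19 | bbba
  20 |   0 | bbbabbabaaaababaabbbbba
  21 |  18 | bbbba
  22 |  17 | bbbbba

SA = [22, 8, 9, 10, 15, 6, 13, 11, 3, 16, 21, 7, 14, 5, 12, 2, 20, 4, 1, 19, 0, 18, 17]
[i] adj suffixes → lcp
  [1] 22/8 → 1 ('a')
  [2] 8/9 → 3 ('aaa')
  [3] 9/10 → 2 ('aa')
  [4] 10/15 → 3 ('aab')
  [5] 15/6 → 1 ('a')
  [6] 6/13 → 4 ('abaa')
  [7] 13/11 → 3 ('aba')
  [8] 11/3 → 2 ('ab')
  [9] 3/16 → 3 ('abb')
  [10] 16/21 → 0 ('')
  [11] 21/7 → 2 ('ba')
  [12] 7/14 → 3 ('baa')
  [13] 14/5 → 2 ('ba')
  [14] 5/12 → 5 ('babaa')
  [15] 12/2 → 3 ('bab')
  [16] 2/20 → 1 ('b')
  [17] 20/4 → 3 ('bba')
  [18] 4/1 → 4 ('bbab')
  [19] 1/19 → 2 ('bb')
  [20] 19/0 → 4 ('bbba')
  [21] 0/18 → 3 ('bbb')
  [22] 18/17 → 4 ('bbbb')

n(n+1)/2 = 23·24/2 = 276
Σ LCP = 0 + 1 + 3 + 2 + 3 + 1 + 4 + 3 + 2 + 3 + 0 + 2 + 3 + 2 + 5 + 3 + 1 + 3 + 4 + 2 + 4 + 3 + 4 = 58
distinct = 276 − 58 = 218

218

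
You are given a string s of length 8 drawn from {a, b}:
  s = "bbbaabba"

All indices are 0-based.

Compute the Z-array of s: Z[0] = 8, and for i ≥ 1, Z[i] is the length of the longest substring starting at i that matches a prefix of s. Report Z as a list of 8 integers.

[8, 2, 1, 0, 0, 2, 1, 0]

Z[0]=8
i=1: fresh scan; Z[1]=2 grow→box=[1,3)
i=2: min(r-i=1, Z[1]=2)=1; Z[2]=1
i=3: fresh scan; Z[3]=0
i=4: fresh scan; Z[4]=0
i=5: fresh scan; Z[5]=2 grow→box=[5,7)
i=6: min(r-i=1, Z[1]=2)=1; Z[6]=1
i=7: fresh scan; Z[7]=0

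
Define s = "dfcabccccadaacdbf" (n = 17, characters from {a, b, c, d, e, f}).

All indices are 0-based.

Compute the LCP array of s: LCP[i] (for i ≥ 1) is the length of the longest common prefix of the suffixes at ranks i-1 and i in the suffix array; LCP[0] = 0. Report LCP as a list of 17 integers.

rank | idx | suffix
   0 |  11 | aacdbf
   1 |   3 | abccccadaacdbf
   2 |  12 | acdbf
   3 |   9 | adaacdbf
   4 |   4 | bccccadaacdbf
   5 |  15 | bf
   6 |   2 | cabccccadaacdbf
   7 |   8 | cadaacdbf
   8 |   7 | ccadaacdbf
   9 |   6 | cccadaacdbf
  10 |   5 | ccccadaacdbf
  11 |  13 | cdbf
  12 |  10 | daacdbf
  13 |  14 | dbf
  14 |   0 | dfcabccccadaacdbf
  15 |  16 | f
  16 |   1 | fcabccccadaacdbf

SA = [11, 3, 12, 9, 4, 15, 2, 8, 7, 6, 5, 13, 10, 14, 0, 16, 1]
[i] adj suffixes → lcp
  [1] 11/3 → 1 ('a')
  [2] 3/12 → 1 ('a')
  [3] 12/9 → 1 ('a')
  [4] 9/4 → 0 ('')
  [5] 4/15 → 1 ('b')
  [6] 15/2 → 0 ('')
  [7] 2/8 → 2 ('ca')
  [8] 8/7 → 1 ('c')
  [9] 7/6 → 2 ('cc')
  [10] 6/5 → 3 ('ccc')
  [11] 5/13 → 1 ('c')
  [12] 13/10 → 0 ('')
  [13] 10/14 → 1 ('d')
  [14] 14/0 → 1 ('d')
  [15] 0/16 → 0 ('')
  [16] 16/1 → 1 ('f')

[0, 1, 1, 1, 0, 1, 0, 2, 1, 2, 3, 1, 0, 1, 1, 0, 1]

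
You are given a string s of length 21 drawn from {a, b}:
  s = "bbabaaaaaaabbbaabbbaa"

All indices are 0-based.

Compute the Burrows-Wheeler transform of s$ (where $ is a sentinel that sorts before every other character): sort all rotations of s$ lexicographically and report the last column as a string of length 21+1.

aabbaaaababaababbbb$aa

rank  rotation                last
    0  $bbabaaaaaaabbbaabbbaa  a
    1  a$bbabaaaaaaabbbaabbba  a
    2  aa$bbabaaaaaaabbbaabbb  b
    3  aaaaaaabbbaabbbaa$bbab  b
    4  aaaaaabbbaabbbaa$bbaba  a
    5  aaaaabbbaabbbaa$bbabaa  a
    6  aaaabbbaabbbaa$bbabaaa  a
    7  aaabbbaabbbaa$bbabaaaa  a
    8  aabbbaa$bbabaaaaaaabbb  b
    9  aabbbaabbbaa$bbabaaaaa  a
   10  abaaaaaaabbbaabbbaa$bb  b
   11  abbbaa$bbabaaaaaaabbba  a
   12  abbbaabbbaa$bbabaaaaaa  a
   13  baa$bbabaaaaaaabbbaabb  b
   14  baaaaaaabbbaabbbaa$bba  a
   15  baabbbaa$bbabaaaaaaabb  b
   16  babaaaaaaabbbaabbbaa$b  b
   17  bbaa$bbabaaaaaaabbbaab  b
   18  bbaabbbaa$bbabaaaaaaab  b
   19  bbabaaaaaaabbbaabbbaa$  $
   20  bbbaa$bbabaaaaaaabbbaa  a
   21  bbbaabbbaa$bbabaaaaaaa  a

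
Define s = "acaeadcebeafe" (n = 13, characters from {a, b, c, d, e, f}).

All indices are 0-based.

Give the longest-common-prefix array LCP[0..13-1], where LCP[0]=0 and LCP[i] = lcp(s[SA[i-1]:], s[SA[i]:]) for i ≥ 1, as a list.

[0, 1, 1, 1, 0, 0, 1, 0, 0, 1, 2, 1, 0]

rank→(start, suffix):
  0 → (0, 'acaeadcebeafe')
  1 → (4, 'adcebeafe')
  2 → (2, 'aeadcebeafe')
  3 → (10, 'afe')
  4 → (8, 'beafe')
  5 → (1, 'caeadcebeafe')
  6 → (6, 'cebeafe')
  7 → (5, 'dcebeafe')
  8 → (12, 'e')
  9 → (3, 'eadcebeafe')
  10 → (9, 'eafe')
  11 → (7, 'ebeafe')
  12 → (11, 'fe')

SA = [0, 4, 2, 10, 8, 1, 6, 5, 12, 3, 9, 7, 11]
[i] adj suffixes → lcp
  [1] 0/4 → 1 ('a')
  [2] 4/2 → 1 ('a')
  [3] 2/10 → 1 ('a')
  [4] 10/8 → 0 ('')
  [5] 8/1 → 0 ('')
  [6] 1/6 → 1 ('c')
  [7] 6/5 → 0 ('')
  [8] 5/12 → 0 ('')
  [9] 12/3 → 1 ('e')
  [10] 3/9 → 2 ('ea')
  [11] 9/7 → 1 ('e')
  [12] 7/11 → 0 ('')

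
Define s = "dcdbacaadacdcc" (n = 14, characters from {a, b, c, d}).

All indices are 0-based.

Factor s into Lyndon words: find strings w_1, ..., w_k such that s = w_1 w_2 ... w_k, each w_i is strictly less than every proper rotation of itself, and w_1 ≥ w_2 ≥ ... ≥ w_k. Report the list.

["d", "cd", "b", "ac", "aadacdcc"]

emit factor 1: 'd' (i=0, period=1)
emit factor 2: 'cd' (i=1, period=2)
emit factor 3: 'b' (i=3, period=1)
emit factor 4: 'ac' (i=4, period=2)
emit factor 5: 'aadacdcc' (i=6, period=8)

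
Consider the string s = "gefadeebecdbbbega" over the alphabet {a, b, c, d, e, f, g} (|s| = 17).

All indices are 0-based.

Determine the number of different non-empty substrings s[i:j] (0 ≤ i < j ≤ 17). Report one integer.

rank | idx | suffix
   0 |  16 | a
   1 |   3 | adeebecdbbbega
   2 |  11 | bbbega
   3 |  12 | bbega
   4 |   7 | becdbbbega
   5 |  13 | bega
   6 |   9 | cdbbbega
   7 |  10 | dbbbega
   8 |   4 | deebecdbbbega
   9 |   6 | ebecdbbbega
  10 |   8 | ecdbbbega
  11 |   5 | eebecdbbbega
  12 |   1 | efadeebecdbbbega
  13 |  14 | ega
  14 |   2 | fadeebecdbbbega
  15 |  15 | ga
  16 |   0 | gefadeebecdbbbega

SA = [16, 3, 11, 12, 7, 13, 9, 10, 4, 6, 8, 5, 1, 14, 2, 15, 0]
rank  pair      lcp
   1  s[16:],s[3:]  1  'a'
   2  s[3:],s[11:]  0  ''
   3  s[11:],s[12:]  2  'bb'
   4  s[12:],s[7:]  1  'b'
   5  s[7:],s[13:]  2  'be'
   6  s[13:],s[9:]  0  ''
   7  s[9:],s[10:]  0  ''
   8  s[10:],s[4:]  1  'd'
   9  s[4:],s[6:]  0  ''
  10  s[6:],s[8:]  1  'e'
  11  s[8:],s[5:]  1  'e'
  12  s[5:],s[1:]  1  'e'
  13  s[1:],s[14:]  1  'e'
  14  s[14:],s[2:]  0  ''
  15  s[2:],s[15:]  0  ''
  16  s[15:],s[0:]  1  'g'

n(n+1)/2 = 17·18/2 = 153
Σ LCP = 0 + 1 + 0 + 2 + 1 + 2 + 0 + 0 + 1 + 0 + 1 + 1 + 1 + 1 + 0 + 0 + 1 = 12
distinct = 153 − 12 = 141

141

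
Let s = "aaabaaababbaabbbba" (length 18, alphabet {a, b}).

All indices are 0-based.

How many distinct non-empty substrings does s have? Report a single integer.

131

rank→(start, suffix):
  0 → (17, 'a')
  1 → (0, 'aaabaaababbaabbbba')
  2 → (4, 'aaababbaabbbba')
  3 → (1, 'aabaaababbaabbbba')
  4 → (5, 'aababbaabbbba')
  5 → (11, 'aabbbba')
  6 → (2, 'abaaababbaabbbba')
  7 → (6, 'ababbaabbbba')
  8 → (8, 'abbaabbbba')
  9 → (12, 'abbbba')
  10 → (16, 'ba')
  11 → (3, 'baaababbaabbbba')
  12 → (10, 'baabbbba')
  13 → (7, 'babbaabbbba')
  14 → (15, 'bba')
  15 → (9, 'bbaabbbba')
  16 → (14, 'bbba')
  17 → (13, 'bbbba')

SA = [17, 0, 4, 1, 5, 11, 2, 6, 8, 12, 16, 3, 10, 7, 15, 9, 14, 13]
[i] adj suffixes → lcp
  [1] 17/0 → 1 ('a')
  [2] 0/4 → 5 ('aaaba')
  [3] 4/1 → 2 ('aa')
  [4] 1/5 → 4 ('aaba')
  [5] 5/11 → 3 ('aab')
  [6] 11/2 → 1 ('a')
  [7] 2/6 → 3 ('aba')
  [8] 6/8 → 2 ('ab')
  [9] 8/12 → 3 ('abb')
  [10] 12/16 → 0 ('')
  [11] 16/3 → 2 ('ba')
  [12] 3/10 → 3 ('baa')
  [13] 10/7 → 2 ('ba')
  [14] 7/15 → 1 ('b')
  [15] 15/9 → 3 ('bba')
  [16] 9/14 → 2 ('bb')
  [17] 14/13 → 3 ('bbb')

n(n+1)/2 = 18·19/2 = 171
Σ LCP = 0 + 1 + 5 + 2 + 4 + 3 + 1 + 3 + 2 + 3 + 0 + 2 + 3 + 2 + 1 + 3 + 2 + 3 = 40
distinct = 171 − 40 = 131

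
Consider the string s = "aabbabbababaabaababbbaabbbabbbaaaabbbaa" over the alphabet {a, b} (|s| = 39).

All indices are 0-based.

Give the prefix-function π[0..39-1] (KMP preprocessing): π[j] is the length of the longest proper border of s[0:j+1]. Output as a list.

[0, 1, 0, 0, 1, 0, 0, 1, 0, 1, 0, 1, 2, 3, 1, 2, 3, 1, 0, 0, 0, 1, 2, 3, 4, 0, 1, 0, 0, 0, 1, 2, 2, 2, 3, 4, 0, 1, 2]

π[0] = 0
j=1 s[j]='a': π[1]=1 (border 'a')
j=2 s[j]='b': k: 1→0; π[2]=0 (border '')
j=3 s[j]='b': π[3]=0 (border '')
j=4 s[j]='a': π[4]=1 (border 'a')
j=5 s[j]='b': k: 1→0; π[5]=0 (border '')
j=6 s[j]='b': π[6]=0 (border '')
j=7 s[j]='a': π[7]=1 (border 'a')
j=8 s[j]='b': k: 1→0; π[8]=0 (border '')
j=9 s[j]='a': π[9]=1 (border 'a')
j=10 s[j]='b': k: 1→0; π[10]=0 (border '')
j=11 s[j]='a': π[11]=1 (border 'a')
j=12 s[j]='a': π[12]=2 (border 'aa')
j=13 s[j]='b': π[13]=3 (border 'aab')
j=14 s[j]='a': k: 3→0; π[14]=1 (border 'a')
j=15 s[j]='a': π[15]=2 (border 'aa')
j=16 s[j]='b': π[16]=3 (border 'aab')
j=17 s[j]='a': k: 3→0; π[17]=1 (border 'a')
j=18 s[j]='b': k: 1→0; π[18]=0 (border '')
j=19 s[j]='b': π[19]=0 (border '')
j=20 s[j]='b': π[20]=0 (border '')
j=21 s[j]='a': π[21]=1 (border 'a')
j=22 s[j]='a': π[22]=2 (border 'aa')
j=23 s[j]='b': π[23]=3 (border 'aab')
j=24 s[j]='b': π[24]=4 (border 'aabb')
j=25 s[j]='b': k: 4→0; π[25]=0 (border '')
j=26 s[j]='a': π[26]=1 (border 'a')
j=27 s[j]='b': k: 1→0; π[27]=0 (border '')
j=28 s[j]='b': π[28]=0 (border '')
j=29 s[j]='b': π[29]=0 (border '')
j=30 s[j]='a': π[30]=1 (border 'a')
j=31 s[j]='a': π[31]=2 (border 'aa')
j=32 s[j]='a': k: 2→1; π[32]=2 (border 'aa')
j=33 s[j]='a': k: 2→1; π[33]=2 (border 'aa')
j=34 s[j]='b': π[34]=3 (border 'aab')
j=35 s[j]='b': π[35]=4 (border 'aabb')
j=36 s[j]='b': k: 4→0; π[36]=0 (border '')
j=37 s[j]='a': π[37]=1 (border 'a')
j=38 s[j]='a': π[38]=2 (border 'aa')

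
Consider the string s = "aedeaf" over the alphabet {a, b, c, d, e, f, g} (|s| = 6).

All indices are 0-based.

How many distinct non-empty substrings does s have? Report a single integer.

19

rank | idx | suffix
   0 |   0 | aedeaf
   1 |   4 | af
   2 |   2 | deaf
   3 |   3 | eaf
   4 |   1 | edeaf
   5 |   5 | f

SA = [0, 4, 2, 3, 1, 5]
i: (SA[i-1],SA[i]) lcp shared
  1: (0,4) 1 'a'
  2: (4,2) 0 ''
  3: (2,3) 0 ''
  4: (3,1) 1 'e'
  5: (1,5) 0 ''

n(n+1)/2 = 6·7/2 = 21
Σ LCP = 0 + 1 + 0 + 0 + 1 + 0 = 2
distinct = 21 − 2 = 19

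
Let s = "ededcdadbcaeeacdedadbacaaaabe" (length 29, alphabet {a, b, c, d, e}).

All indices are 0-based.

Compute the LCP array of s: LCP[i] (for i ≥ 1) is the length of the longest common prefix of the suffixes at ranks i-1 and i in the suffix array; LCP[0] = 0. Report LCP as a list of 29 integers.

[0, 3, 2, 1, 1, 2, 1, 3, 1, 0, 1, 1, 0, 2, 1, 2, 0, 4, 1, 2, 1, 1, 3, 0, 1, 1, 2, 2, 1]

sorted suffixes:
  #0 SA[0]=23  'aaaabe'
  #1 SA[1]=24  'aaabe'
  #2 SA[2]=25  'aabe'
  #3 SA[3]=26  'abe'
  #4 SA[4]=21  'acaaaabe'
  #5 SA[5]=13  'acdedadbacaaaabe'
  #6 SA[6]=18  'adbacaaaabe'
  #7 SA[7]=6  'adbcaeeacdedadbacaaaabe'
  #8 SA[8]=10  'aeeacdedadbacaaaabe'
  #9 SA[9]=20  'bacaaaabe'
  #10 SA[10]=8  'bcaeeacdedadbacaaaabe'
  #11 SA[11]=27  'be'
  #12 SA[12]=22  'caaaabe'
  #13 SA[13]=9  'caeeacdedadbacaaaabe'
  #14 SA[14]=4  'cdadbcaeeacdedadbacaaaabe'
  #15 SA[15]=14  'cdedadbacaaaabe'
  #16 SA[16]=17  'dadbacaaaabe'
  #17 SA[17]=5  'dadbcaeeacdedadbacaaaabe'
  #18 SA[18]=19  'dbacaaaabe'
  #19 SA[19]=7  'dbcaeeacdedadbacaaaabe'
  #20 SA[20]=3  'dcdadbcaeeacdedadbacaaaabe'
  #21 SA[21]=15  'dedadbacaaaabe'
  #22 SA[22]=1  'dedcdadbcaeeacdedadbacaaaabe'
  #23 SA[23]=28  'e'
  #24 SA[24]=12  'eacdedadbacaaaabe'
  #25 SA[25]=16  'edadbacaaaabe'
  #26 SA[26]=2  'edcdadbcaeeacdedadbacaaaabe'
  #27 SA[27]=0  'ededcdadbcaeeacdedadbacaaaabe'
  #28 SA[28]=11  'eeacdedadbacaaaabe'

SA = [23, 24, 25, 26, 21, 13, 18, 6, 10, 20, 8, 27, 22, 9, 4, 14, 17, 5, 19, 7, 3, 15, 1, 28, 12, 16, 2, 0, 11]
i: (SA[i-1],SA[i]) lcp shared
  1: (23,24) 3 'aaa'
  2: (24,25) 2 'aa'
  3: (25,26) 1 'a'
  4: (26,21) 1 'a'
  5: (21,13) 2 'ac'
  6: (13,18) 1 'a'
  7: (18,6) 3 'adb'
  8: (6,10) 1 'a'
  9: (10,20) 0 ''
  10: (20,8) 1 'b'
  11: (8,27) 1 'b'
  12: (27,22) 0 ''
  13: (22,9) 2 'ca'
  14: (9,4) 1 'c'
  15: (4,14) 2 'cd'
  16: (14,17) 0 ''
  17: (17,5) 4 'dadb'
  18: (5,19) 1 'd'
  19: (19,7) 2 'db'
  20: (7,3) 1 'd'
  21: (3,15) 1 'd'
  22: (15,1) 3 'ded'
  23: (1,28) 0 ''
  24: (28,12) 1 'e'
  25: (12,16) 1 'e'
  26: (16,2) 2 'ed'
  27: (2,0) 2 'ed'
  28: (0,11) 1 'e'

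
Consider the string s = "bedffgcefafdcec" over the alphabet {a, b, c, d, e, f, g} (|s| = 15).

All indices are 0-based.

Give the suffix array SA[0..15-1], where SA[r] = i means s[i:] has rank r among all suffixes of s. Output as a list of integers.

[9, 0, 14, 12, 6, 11, 2, 13, 1, 7, 8, 10, 3, 4, 5]

sorted suffixes:
  #0 SA[0]=9  'afdcec'
  #1 SA[1]=0  'bedffgcefafdcec'
  #2 SA[2]=14  'c'
  #3 SA[3]=12  'cec'
  #4 SA[4]=6  'cefafdcec'
  #5 SA[5]=11  'dcec'
  #6 SA[6]=2  'dffgcefafdcec'
  #7 SA[7]=13  'ec'
  #8 SA[8]=1  'edffgcefafdcec'
  #9 SA[9]=7  'efafdcec'
  #10 SA[10]=8  'fafdcec'
  #11 SA[11]=10  'fdcec'
  #12 SA[12]=3  'ffgcefafdcec'
  #13 SA[13]=4  'fgcefafdcec'
  #14 SA[14]=5  'gcefafdcec'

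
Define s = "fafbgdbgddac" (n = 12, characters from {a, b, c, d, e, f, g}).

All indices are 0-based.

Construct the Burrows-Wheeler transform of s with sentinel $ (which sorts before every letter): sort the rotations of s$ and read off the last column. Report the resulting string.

cdffdadgg$abb

rank  rotation       last
    0  $fafbgdbgddac  c
    1  ac$fafbgdbgdd  d
    2  afbgdbgddac$f  f
    3  bgdbgddac$faf  f
    4  bgddac$fafbgd  d
    5  c$fafbgdbgdda  a
    6  dac$fafbgdbgd  d
    7  dbgddac$fafbg  g
    8  ddac$fafbgdbg  g
    9  fafbgdbgddac$  $
   10  fbgdbgddac$fa  a
   11  gdbgddac$fafb  b
   12  gddac$fafbgdb  b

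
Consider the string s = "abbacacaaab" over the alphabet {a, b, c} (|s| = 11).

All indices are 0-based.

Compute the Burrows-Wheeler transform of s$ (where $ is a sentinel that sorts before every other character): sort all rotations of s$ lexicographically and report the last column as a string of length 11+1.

rank  rotation      last
    0  $abbacacaaab  b
    1  aaab$abbacac  c
    2  aab$abbacaca  a
    3  ab$abbacacaa  a
    4  abbacacaaab$  $
    5  acaaab$abbac  c
    6  acacaaab$abb  b
    7  b$abbacacaaa  a
    8  bacacaaab$ab  b
    9  bbacacaaab$a  a
   10  caaab$abbaca  a
   11  cacaaab$abba  a

bcaa$cbabaaa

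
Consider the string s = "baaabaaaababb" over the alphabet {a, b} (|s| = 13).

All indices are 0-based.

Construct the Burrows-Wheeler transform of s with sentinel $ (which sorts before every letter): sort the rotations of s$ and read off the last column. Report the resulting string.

bbbaaaaabba$aa

rank  rotation        last
    0  $baaabaaaababb  b
    1  aaaababb$baaab  b
    2  aaabaaaababb$b  b
    3  aaababb$baaaba  a
    4  aabaaaababb$ba  a
    5  aababb$baaabaa  a
    6  abaaaababb$baa  a
    7  ababb$baaabaaa  a
    8  abb$baaabaaaab  b
    9  b$baaabaaaabab  b
   10  baaaababb$baaa  a
   11  baaabaaaababb$  $
   12  babb$baaabaaaa  a
   13  bb$baaabaaaaba  a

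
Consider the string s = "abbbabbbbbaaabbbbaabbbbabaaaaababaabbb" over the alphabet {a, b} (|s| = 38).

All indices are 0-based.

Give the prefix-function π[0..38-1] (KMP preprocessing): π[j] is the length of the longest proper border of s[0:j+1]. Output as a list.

π[0] = 0
j=1 s[j]='b': π[1]=0 (border '')
j=2 s[j]='b': π[2]=0 (border '')
j=3 s[j]='b': π[3]=0 (border '')
j=4 s[j]='a': π[4]=1 (border 'a')
j=5 s[j]='b': π[5]=2 (border 'ab')
j=6 s[j]='b': π[6]=3 (border 'abb')
j=7 s[j]='b': π[7]=4 (border 'abbb')
j=8 s[j]='b': k: 4→0; π[8]=0 (border '')
j=9 s[j]='b': π[9]=0 (border '')
j=10 s[j]='a': π[10]=1 (border 'a')
j=11 s[j]='a': k: 1→0; π[11]=1 (border 'a')
j=12 s[j]='a': k: 1→0; π[12]=1 (border 'a')
j=13 s[j]='b': π[13]=2 (border 'ab')
j=14 s[j]='b': π[14]=3 (border 'abb')
j=15 s[j]='b': π[15]=4 (border 'abbb')
j=16 s[j]='b': k: 4→0; π[16]=0 (border '')
j=17 s[j]='a': π[17]=1 (border 'a')
j=18 s[j]='a': k: 1→0; π[18]=1 (border 'a')
j=19 s[j]='b': π[19]=2 (border 'ab')
j=20 s[j]='b': π[20]=3 (border 'abb')
j=21 s[j]='b': π[21]=4 (border 'abbb')
j=22 s[j]='b': k: 4→0; π[22]=0 (border '')
j=23 s[j]='a': π[23]=1 (border 'a')
j=24 s[j]='b': π[24]=2 (border 'ab')
j=25 s[j]='a': k: 2→0; π[25]=1 (border 'a')
j=26 s[j]='a': k: 1→0; π[26]=1 (border 'a')
j=27 s[j]='a': k: 1→0; π[27]=1 (border 'a')
j=28 s[j]='a': k: 1→0; π[28]=1 (border 'a')
j=29 s[j]='a': k: 1→0; π[29]=1 (border 'a')
j=30 s[j]='b': π[30]=2 (border 'ab')
j=31 s[j]='a': k: 2→0; π[31]=1 (border 'a')
j=32 s[j]='b': π[32]=2 (border 'ab')
j=33 s[j]='a': k: 2→0; π[33]=1 (border 'a')
j=34 s[j]='a': k: 1→0; π[34]=1 (border 'a')
j=35 s[j]='b': π[35]=2 (border 'ab')
j=36 s[j]='b': π[36]=3 (border 'abb')
j=37 s[j]='b': π[37]=4 (border 'abbb')

[0, 0, 0, 0, 1, 2, 3, 4, 0, 0, 1, 1, 1, 2, 3, 4, 0, 1, 1, 2, 3, 4, 0, 1, 2, 1, 1, 1, 1, 1, 2, 1, 2, 1, 1, 2, 3, 4]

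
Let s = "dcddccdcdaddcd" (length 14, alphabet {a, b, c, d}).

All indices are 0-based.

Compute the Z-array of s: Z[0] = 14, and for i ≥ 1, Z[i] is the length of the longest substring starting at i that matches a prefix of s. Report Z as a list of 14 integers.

Z[0]=14
i=1: i≥r, start 0; Z[1]=0
i=2: i≥r, start 0; Z[2]=1 scan→box=[2,3)
i=3: i≥r, start 0; Z[3]=2 scan→box=[3,5)
i=4: min(r-i=1, Z[1]=0)=0; Z[4]=0
i=5: i≥r, start 0; Z[5]=0
i=6: i≥r, start 0; Z[6]=3 scan→box=[6,9)
i=7: min(r-i=2, Z[1]=0)=0; Z[7]=0
i=8: min(r-i=1, Z[2]=1)=1; Z[8]=1
i=9: i≥r, start 0; Z[9]=0
i=10: i≥r, start 0; Z[10]=1 scan→box=[10,11)
i=11: i≥r, start 0; Z[11]=3 scan→box=[11,14)
i=12: min(r-i=2, Z[1]=0)=0; Z[12]=0
i=13: min(r-i=1, Z[2]=1)=1; Z[13]=1

[14, 0, 1, 2, 0, 0, 3, 0, 1, 0, 1, 3, 0, 1]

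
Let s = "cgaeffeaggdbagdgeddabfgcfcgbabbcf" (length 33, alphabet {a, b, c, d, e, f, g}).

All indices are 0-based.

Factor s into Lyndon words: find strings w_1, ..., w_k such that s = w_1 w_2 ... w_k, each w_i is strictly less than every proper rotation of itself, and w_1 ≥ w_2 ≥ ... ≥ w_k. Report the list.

emit factor 1: 'cg' (i=0, period=2)
emit factor 2: 'aeffeaggdbagdgedd' (i=2, period=17)
emit factor 3: 'abfgcfcgb' (i=19, period=9)
emit factor 4: 'abbcf' (i=28, period=5)

["cg", "aeffeaggdbagdgedd", "abfgcfcgb", "abbcf"]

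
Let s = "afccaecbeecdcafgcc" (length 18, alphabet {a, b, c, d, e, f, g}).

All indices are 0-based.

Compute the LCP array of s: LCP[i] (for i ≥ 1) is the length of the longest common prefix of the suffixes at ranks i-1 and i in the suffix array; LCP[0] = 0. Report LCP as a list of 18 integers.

sorted suffixes:
  #0 SA[0]=4  'aecbeecdcafgcc'
  #1 SA[1]=0  'afccaecbeecdcafgcc'
  #2 SA[2]=13  'afgcc'
  #3 SA[3]=7  'beecdcafgcc'
  #4 SA[4]=17  'c'
  #5 SA[5]=3  'caecbeecdcafgcc'
  #6 SA[6]=12  'cafgcc'
  #7 SA[7]=6  'cbeecdcafgcc'
  #8 SA[8]=16  'cc'
  #9 SA[9]=2  'ccaecbeecdcafgcc'
  #10 SA[10]=10  'cdcafgcc'
  #11 SA[11]=11  'dcafgcc'
  #12 SA[12]=5  'ecbeecdcafgcc'
  #13 SA[13]=9  'ecdcafgcc'
  #14 SA[14]=8  'eecdcafgcc'
  #15 SA[15]=1  'fccaecbeecdcafgcc'
  #16 SA[16]=14  'fgcc'
  #17 SA[17]=15  'gcc'

SA = [4, 0, 13, 7, 17, 3, 12, 6, 16, 2, 10, 11, 5, 9, 8, 1, 14, 15]
[i] adj suffixes → lcp
  [1] 4/0 → 1 ('a')
  [2] 0/13 → 2 ('af')
  [3] 13/7 → 0 ('')
  [4] 7/17 → 0 ('')
  [5] 17/3 → 1 ('c')
  [6] 3/12 → 2 ('ca')
  [7] 12/6 → 1 ('c')
  [8] 6/16 → 1 ('c')
  [9] 16/2 → 2 ('cc')
  [10] 2/10 → 1 ('c')
  [11] 10/11 → 0 ('')
  [12] 11/5 → 0 ('')
  [13] 5/9 → 2 ('ec')
  [14] 9/8 → 1 ('e')
  [15] 8/1 → 0 ('')
  [16] 1/14 → 1 ('f')
  [17] 14/15 → 0 ('')

[0, 1, 2, 0, 0, 1, 2, 1, 1, 2, 1, 0, 0, 2, 1, 0, 1, 0]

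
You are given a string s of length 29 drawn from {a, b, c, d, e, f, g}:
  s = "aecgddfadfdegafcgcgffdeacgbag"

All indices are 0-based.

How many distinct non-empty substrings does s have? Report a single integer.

406

rank | idx | suffix
   0 |  23 | acgbag
   1 |   7 | adfdegafcgcgffdeacgbag
   2 |   0 | aecgddfadfdegafcgcgffdeacgbag
   3 |  13 | afcgcgffdeacgbag
   4 |  27 | ag
   5 |  26 | bag
   6 |  24 | cgbag
   7 |  15 | cgcgffdeacgbag
   8 |   2 | cgddfadfdegafcgcgffdeacgbag
   9 |  17 | cgffdeacgbag
  10 |   4 | ddfadfdegafcgcgffdeacgbag
  11 |  21 | deacgbag
  12 |  10 | degafcgcgffdeacgbag
  13 |   5 | dfadfdegafcgcgffdeacgbag
  14 |   8 | dfdegafcgcgffdeacgbag
  15 |  22 | eacgbag
  16 |   1 | ecgddfadfdegafcgcgffdeacgbag
  17 |  11 | egafcgcgffdeacgbag
  18 |   6 | fadfdegafcgcgffdeacgbag
  19 |  14 | fcgcgffdeacgbag
  20 |  20 | fdeacgbag
  21 |   9 | fdegafcgcgffdeacgbag
  22 |  19 | ffdeacgbag
  23 |  28 | g
  24 |  12 | gafcgcgffdeacgbag
  25 |  25 | gbag
  26 |  16 | gcgffdeacgbag
  27 |   3 | gddfadfdegafcgcgffdeacgbag
  28 |  18 | gffdeacgbag

SA = [23, 7, 0, 13, 27, 26, 24, 15, 2, 17, 4, 21, 10, 5, 8, 22, 1, 11, 6, 14, 20, 9, 19, 28, 12, 25, 16, 3, 18]
rank  pair      lcp
   1  s[23:],s[7:]  1  'a'
   2  s[7:],s[0:]  1  'a'
   3  s[0:],s[13:]  1  'a'
   4  s[13:],s[27:]  1  'a'
   5  s[27:],s[26:]  0  ''
   6  s[26:],s[24:]  0  ''
   7  s[24:],s[15:]  2  'cg'
   8  s[15:],s[2:]  2  'cg'
   9  s[2:],s[17:]  2  'cg'
  10  s[17:],s[4:]  0  ''
  11  s[4:],s[21:]  1  'd'
  12  s[21:],s[10:]  2  'de'
  13  s[10:],s[5:]  1  'd'
  14  s[5:],s[8:]  2  'df'
  15  s[8:],s[22:]  0  ''
  16  s[22:],s[1:]  1  'e'
  17  s[1:],s[11:]  1  'e'
  18  s[11:],s[6:]  0  ''
  19  s[6:],s[14:]  1  'f'
  20  s[14:],s[20:]  1  'f'
  21  s[20:],s[9:]  3  'fde'
  22  s[9:],s[19:]  1  'f'
  23  s[19:],s[28:]  0  ''
  24  s[28:],s[12:]  1  'g'
  25  s[12:],s[25:]  1  'g'
  26  s[25:],s[16:]  1  'g'
  27  s[16:],s[3:]  1  'g'
  28  s[3:],s[18:]  1  'g'

n(n+1)/2 = 29·30/2 = 435
Σ LCP = 0 + 1 + 1 + 1 + 1 + 0 + 0 + 2 + 2 + 2 + 0 + 1 + 2 + 1 + 2 + 0 + 1 + 1 + 0 + 1 + 1 + 3 + 1 + 0 + 1 + 1 + 1 + 1 + 1 = 29
distinct = 435 − 29 = 406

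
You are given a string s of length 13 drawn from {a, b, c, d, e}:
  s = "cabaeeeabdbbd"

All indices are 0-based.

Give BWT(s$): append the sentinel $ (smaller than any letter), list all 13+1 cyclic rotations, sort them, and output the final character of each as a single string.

rank  rotation        last
    0  $cabaeeeabdbbd  d
    1  abaeeeabdbbd$c  c
    2  abdbbd$cabaeee  e
    3  aeeeabdbbd$cab  b
    4  baeeeabdbbd$ca  a
    5  bbd$cabaeeeabd  d
    6  bd$cabaeeeabdb  b
    7  bdbbd$cabaeeea  a
    8  cabaeeeabdbbd$  $
    9  d$cabaeeeabdbb  b
   10  dbbd$cabaeeeab  b
   11  eabdbbd$cabaee  e
   12  eeabdbbd$cabae  e
   13  eeeabdbbd$caba  a

dcebadba$bbeea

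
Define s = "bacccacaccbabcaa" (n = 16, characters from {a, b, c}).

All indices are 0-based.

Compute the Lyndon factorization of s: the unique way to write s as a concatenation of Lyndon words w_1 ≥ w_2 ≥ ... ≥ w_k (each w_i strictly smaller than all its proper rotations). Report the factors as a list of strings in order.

["b", "accc", "acaccb", "abc", "a", "a"]

emit factor 1: 'b' (i=0, period=1)
emit factor 2: 'accc' (i=1, period=4)
emit factor 3: 'acaccb' (i=5, period=6)
emit factor 4: 'abc' (i=11, period=3)
emit factor 5: 'a' (i=14, period=1)
emit factor 6: 'a' (i=15, period=1)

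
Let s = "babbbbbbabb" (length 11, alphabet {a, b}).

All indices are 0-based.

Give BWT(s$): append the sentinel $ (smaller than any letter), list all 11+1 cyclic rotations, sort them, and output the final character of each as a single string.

bbbbb$abbbba

rank  rotation      last
    0  $babbbbbbabb  b
    1  abb$babbbbbb  b
    2  abbbbbbabb$b  b
    3  b$babbbbbbab  b
    4  babb$babbbbb  b
    5  babbbbbbabb$  $
    6  bb$babbbbbba  a
    7  bbabb$babbbb  b
    8  bbbabb$babbb  b
    9  bbbbabb$babb  b
   10  bbbbbabb$bab  b
   11  bbbbbbabb$ba  a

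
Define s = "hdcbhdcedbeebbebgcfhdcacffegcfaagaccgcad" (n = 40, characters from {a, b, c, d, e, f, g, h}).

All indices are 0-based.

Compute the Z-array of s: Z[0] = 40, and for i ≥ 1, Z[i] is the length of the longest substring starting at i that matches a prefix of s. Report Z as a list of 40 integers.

Z[0]=40
i=1: outside box; Z[1]=0
i=2: outside box; Z[2]=0
i=3: outside box; Z[3]=0
i=4: outside box; Z[4]=3 extend→box=[4,7)
i=5: min(r-i=2, Z[1]=0)=0; Z[5]=0
i=6: min(r-i=1, Z[2]=0)=0; Z[6]=0
i=7: outside box; Z[7]=0
i=8: outside box; Z[8]=0
i=9: outside box; Z[9]=0
i=10: outside box; Z[10]=0
i=11: outside box; Z[11]=0
i=12: outside box; Z[12]=0
i=13: outside box; Z[13]=0
i=14: outside box; Z[14]=0
i=15: outside box; Z[15]=0
i=16: outside box; Z[16]=0
i=17: outside box; Z[17]=0
i=18: outside box; Z[18]=0
i=19: outside box; Z[19]=3 extend→box=[19,22)
i=20: min(r-i=2, Z[1]=0)=0; Z[20]=0
i=21: min(r-i=1, Z[2]=0)=0; Z[21]=0
i=22: outside box; Z[22]=0
i=23: outside box; Z[23]=0
i=24: outside box; Z[24]=0
i=25: outside box; Z[25]=0
i=26: outside box; Z[26]=0
i=27: outside box; Z[27]=0
i=28: outside box; Z[28]=0
i=29: outside box; Z[29]=0
i=30: outside box; Z[30]=0
i=31: outside box; Z[31]=0
i=32: outside box; Z[32]=0
i=33: outside box; Z[33]=0
i=34: outside box; Z[34]=0
i=35: outside box; Z[35]=0
i=36: outside box; Z[36]=0
i=37: outside box; Z[37]=0
i=38: outside box; Z[38]=0
i=39: outside box; Z[39]=0

[40, 0, 0, 0, 3, 0, 0, 0, 0, 0, 0, 0, 0, 0, 0, 0, 0, 0, 0, 3, 0, 0, 0, 0, 0, 0, 0, 0, 0, 0, 0, 0, 0, 0, 0, 0, 0, 0, 0, 0]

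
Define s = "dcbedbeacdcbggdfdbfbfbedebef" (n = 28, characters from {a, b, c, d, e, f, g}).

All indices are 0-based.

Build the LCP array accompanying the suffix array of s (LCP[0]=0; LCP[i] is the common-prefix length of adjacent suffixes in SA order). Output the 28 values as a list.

[0, 0, 2, 3, 2, 1, 3, 1, 0, 2, 1, 0, 2, 1, 3, 1, 1, 0, 1, 1, 2, 1, 0, 1, 2, 1, 0, 1]

rank | idx | suffix
   0 |   7 | acdcbggdfdbfbfbedebef
   1 |   5 | beacdcbggdfdbfbfbedebef
   2 |   2 | bedbeacdcbggdfdbfbfbedebef
   3 |  21 | bedebef
   4 |  25 | bef
   5 |  19 | bfbedebef
   6 |  17 | bfbfbedebef
   7 |  11 | bggdfdbfbfbedebef
   8 |   1 | cbedbeacdcbggdfdbfbfbedebef
   9 |  10 | cbggdfdbfbfbedebef
  10 |   8 | cdcbggdfdbfbfbedebef
  11 |   4 | dbeacdcbggdfdbfbfbedebef
  12 |  16 | dbfbfbedebef
  13 |   0 | dcbedbeacdcbggdfdbfbfbedebef
  14 |   9 | dcbggdfdbfbfbedebef
  15 |  23 | debef
  16 |  14 | dfdbfbfbedebef
  17 |   6 | eacdcbggdfdbfbfbedebef
  18 |  24 | ebef
  19 |   3 | edbeacdcbggdfdbfbfbedebef
  20 |  22 | edebef
  21 |  26 | ef
  22 |  27 | f
  23 |  20 | fbedebef
  24 |  18 | fbfbedebef
  25 |  15 | fdbfbfbedebef
  26 |  13 | gdfdbfbfbedebef
  27 |  12 | ggdfdbfbfbedebef

SA = [7, 5, 2, 21, 25, 19, 17, 11, 1, 10, 8, 4, 16, 0, 9, 23, 14, 6, 24, 3, 22, 26, 27, 20, 18, 15, 13, 12]
i: (SA[i-1],SA[i]) lcp shared
  1: (7,5) 0 ''
  2: (5,2) 2 'be'
  3: (2,21) 3 'bed'
  4: (21,25) 2 'be'
  5: (25,19) 1 'b'
  6: (19,17) 3 'bfb'
  7: (17,11) 1 'b'
  8: (11,1) 0 ''
  9: (1,10) 2 'cb'
  10: (10,8) 1 'c'
  11: (8,4) 0 ''
  12: (4,16) 2 'db'
  13: (16,0) 1 'd'
  14: (0,9) 3 'dcb'
  15: (9,23) 1 'd'
  16: (23,14) 1 'd'
  17: (14,6) 0 ''
  18: (6,24) 1 'e'
  19: (24,3) 1 'e'
  20: (3,22) 2 'ed'
  21: (22,26) 1 'e'
  22: (26,27) 0 ''
  23: (27,20) 1 'f'
  24: (20,18) 2 'fb'
  25: (18,15) 1 'f'
  26: (15,13) 0 ''
  27: (13,12) 1 'g'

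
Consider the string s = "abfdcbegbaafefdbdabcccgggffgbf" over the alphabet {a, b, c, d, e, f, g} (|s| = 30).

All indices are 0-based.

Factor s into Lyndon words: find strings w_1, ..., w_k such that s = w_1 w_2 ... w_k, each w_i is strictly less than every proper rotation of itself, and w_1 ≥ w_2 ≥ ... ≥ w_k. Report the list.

emit factor 1: 'abfdcbegb' (i=0, period=9)
emit factor 2: 'aafefdbdabcccgggffgbf' (i=9, period=21)

["abfdcbegb", "aafefdbdabcccgggffgbf"]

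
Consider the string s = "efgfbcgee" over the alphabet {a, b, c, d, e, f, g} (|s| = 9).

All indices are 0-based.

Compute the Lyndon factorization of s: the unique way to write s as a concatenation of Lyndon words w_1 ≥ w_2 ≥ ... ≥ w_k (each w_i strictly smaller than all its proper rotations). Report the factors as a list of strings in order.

emit factor 1: 'efgf' (i=0, period=4)
emit factor 2: 'bcgee' (i=4, period=5)

["efgf", "bcgee"]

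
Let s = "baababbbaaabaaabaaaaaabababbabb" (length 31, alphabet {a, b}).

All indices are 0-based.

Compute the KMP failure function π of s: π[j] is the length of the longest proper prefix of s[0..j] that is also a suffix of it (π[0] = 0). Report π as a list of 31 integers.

π[0] = 0
j=1 s[j]='a': π[1]=0 (border '')
j=2 s[j]='a': π[2]=0 (border '')
j=3 s[j]='b': π[3]=1 (border 'b')
j=4 s[j]='a': π[4]=2 (border 'ba')
j=5 s[j]='b': k: 2→0; π[5]=1 (border 'b')
j=6 s[j]='b': k: 1→0; π[6]=1 (border 'b')
j=7 s[j]='b': k: 1→0; π[7]=1 (border 'b')
j=8 s[j]='a': π[8]=2 (border 'ba')
j=9 s[j]='a': π[9]=3 (border 'baa')
j=10 s[j]='a': k: 3→0; π[10]=0 (border '')
j=11 s[j]='b': π[11]=1 (border 'b')
j=12 s[j]='a': π[12]=2 (border 'ba')
j=13 s[j]='a': π[13]=3 (border 'baa')
j=14 s[j]='a': k: 3→0; π[14]=0 (border '')
j=15 s[j]='b': π[15]=1 (border 'b')
j=16 s[j]='a': π[16]=2 (border 'ba')
j=17 s[j]='a': π[17]=3 (border 'baa')
j=18 s[j]='a': k: 3→0; π[18]=0 (border '')
j=19 s[j]='a': π[19]=0 (border '')
j=20 s[j]='a': π[20]=0 (border '')
j=21 s[j]='a': π[21]=0 (border '')
j=22 s[j]='b': π[22]=1 (border 'b')
j=23 s[j]='a': π[23]=2 (border 'ba')
j=24 s[j]='b': k: 2→0; π[24]=1 (border 'b')
j=25 s[j]='a': π[25]=2 (border 'ba')
j=26 s[j]='b': k: 2→0; π[26]=1 (border 'b')
j=27 s[j]='b': k: 1→0; π[27]=1 (border 'b')
j=28 s[j]='a': π[28]=2 (border 'ba')
j=29 s[j]='b': k: 2→0; π[29]=1 (border 'b')
j=30 s[j]='b': k: 1→0; π[30]=1 (border 'b')

[0, 0, 0, 1, 2, 1, 1, 1, 2, 3, 0, 1, 2, 3, 0, 1, 2, 3, 0, 0, 0, 0, 1, 2, 1, 2, 1, 1, 2, 1, 1]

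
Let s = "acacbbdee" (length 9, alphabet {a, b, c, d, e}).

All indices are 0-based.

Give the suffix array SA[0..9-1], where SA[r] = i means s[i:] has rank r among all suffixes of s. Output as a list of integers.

[0, 2, 4, 5, 1, 3, 6, 8, 7]

rank | idx | suffix
   0 |   0 | acacbbdee
   1 |   2 | acbbdee
   2 |   4 | bbdee
   3 |   5 | bdee
   4 |   1 | cacbbdee
   5 |   3 | cbbdee
   6 |   6 | dee
   7 |   8 | e
   8 |   7 | ee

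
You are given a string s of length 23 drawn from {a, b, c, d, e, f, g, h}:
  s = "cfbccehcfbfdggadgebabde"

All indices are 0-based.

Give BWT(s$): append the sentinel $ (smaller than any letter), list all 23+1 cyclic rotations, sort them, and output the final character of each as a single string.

rank  rotation                  last
    0  $cfbccehcfbfdggadgebabde  e
    1  abde$cfbccehcfbfdggadgeb  b
    2  adgebabde$cfbccehcfbfdgg  g
    3  babde$cfbccehcfbfdggadge  e
    4  bccehcfbfdggadgebabde$cf  f
    5  bde$cfbccehcfbfdggadgeba  a
    6  bfdggadgebabde$cfbccehcf  f
    7  ccehcfbfdggadgebabde$cfb  b
    8  cehcfbfdggadgebabde$cfbc  c
    9  cfbccehcfbfdggadgebabde$  $
   10  cfbfdggadgebabde$cfbcceh  h
   11  de$cfbccehcfbfdggadgebab  b
   12  dgebabde$cfbccehcfbfdgga  a
   13  dggadgebabde$cfbccehcfbf  f
   14  e$cfbccehcfbfdggadgebabd  d
   15  ebabde$cfbccehcfbfdggadg  g
   16  ehcfbfdggadgebabde$cfbcc  c
   17  fbccehcfbfdggadgebabde$c  c
   18  fbfdggadgebabde$cfbccehc  c
   19  fdggadgebabde$cfbccehcfb  b
   20  gadgebabde$cfbccehcfbfdg  g
   21  gebabde$cfbccehcfbfdggad  d
   22  ggadgebabde$cfbccehcfbfd  d
   23  hcfbfdggadgebabde$cfbcce  e

ebgefafbc$hbafdgcccbgdde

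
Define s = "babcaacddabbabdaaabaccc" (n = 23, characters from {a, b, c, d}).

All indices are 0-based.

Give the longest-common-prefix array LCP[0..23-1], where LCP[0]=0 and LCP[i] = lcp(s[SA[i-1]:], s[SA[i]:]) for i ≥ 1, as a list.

[0, 2, 2, 1, 2, 2, 2, 1, 2, 0, 3, 2, 1, 1, 1, 0, 1, 1, 2, 1, 0, 2, 1]

sorted suffixes:
  #0 SA[0]=15  'aaabaccc'
  #1 SA[1]=16  'aabaccc'
  #2 SA[2]=4  'aacddabbabdaaabaccc'
  #3 SA[3]=17  'abaccc'
  #4 SA[4]=9  'abbabdaaabaccc'
  #5 SA[5]=1  'abcaacddabbabdaaabaccc'
  #6 SA[6]=12  'abdaaabaccc'
  #7 SA[7]=19  'accc'
  #8 SA[8]=5  'acddabbabdaaabaccc'
  #9 SA[9]=0  'babcaacddabbabdaaabaccc'
  #10 SA[10]=11  'babdaaabaccc'
  #11 SA[11]=18  'baccc'
  #12 SA[12]=10  'bbabdaaabaccc'
  #13 SA[13]=2  'bcaacddabbabdaaabaccc'
  #14 SA[14]=13  'bdaaabaccc'
  #15 SA[15]=22  'c'
  #16 SA[16]=3  'caacddabbabdaaabaccc'
  #17 SA[17]=21  'cc'
  #18 SA[18]=20  'ccc'
  #19 SA[19]=6  'cddabbabdaaabaccc'
  #20 SA[20]=14  'daaabaccc'
  #21 SA[21]=8  'dabbabdaaabaccc'
  #22 SA[22]=7  'ddabbabdaaabaccc'

SA = [15, 16, 4, 17, 9, 1, 12, 19, 5, 0, 11, 18, 10, 2, 13, 22, 3, 21, 20, 6, 14, 8, 7]
rank  pair      lcp
   1  s[15:],s[16:]  2  'aa'
   2  s[16:],s[4:]  2  'aa'
   3  s[4:],s[17:]  1  'a'
   4  s[17:],s[9:]  2  'ab'
   5  s[9:],s[1:]  2  'ab'
   6  s[1:],s[12:]  2  'ab'
   7  s[12:],s[19:]  1  'a'
   8  s[19:],s[5:]  2  'ac'
   9  s[5:],s[0:]  0  ''
  10  s[0:],s[11:]  3  'bab'
  11  s[11:],s[18:]  2  'ba'
  12  s[18:],s[10:]  1  'b'
  13  s[10:],s[2:]  1  'b'
  14  s[2:],s[13:]  1  'b'
  15  s[13:],s[22:]  0  ''
  16  s[22:],s[3:]  1  'c'
  17  s[3:],s[21:]  1  'c'
  18  s[21:],s[20:]  2  'cc'
  19  s[20:],s[6:]  1  'c'
  20  s[6:],s[14:]  0  ''
  21  s[14:],s[8:]  2  'da'
  22  s[8:],s[7:]  1  'd'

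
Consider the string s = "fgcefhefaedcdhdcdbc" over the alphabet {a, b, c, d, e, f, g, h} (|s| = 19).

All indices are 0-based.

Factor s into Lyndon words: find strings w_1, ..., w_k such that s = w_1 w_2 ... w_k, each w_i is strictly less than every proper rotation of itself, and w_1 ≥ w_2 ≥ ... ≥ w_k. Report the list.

emit factor 1: 'fg' (i=0, period=2)
emit factor 2: 'cefhef' (i=2, period=6)
emit factor 3: 'aedcdhdcdbc' (i=8, period=11)

["fg", "cefhef", "aedcdhdcdbc"]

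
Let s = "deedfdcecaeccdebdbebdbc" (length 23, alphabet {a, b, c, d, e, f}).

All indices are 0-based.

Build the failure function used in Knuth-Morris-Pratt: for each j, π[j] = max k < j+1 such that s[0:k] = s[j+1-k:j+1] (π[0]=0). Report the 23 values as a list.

[0, 0, 0, 1, 0, 1, 0, 0, 0, 0, 0, 0, 0, 1, 2, 0, 1, 0, 0, 0, 1, 0, 0]

π[0] = 0
j=1 s[j]='e': π[1]=0 (border '')
j=2 s[j]='e': π[2]=0 (border '')
j=3 s[j]='d': π[3]=1 (border 'd')
j=4 s[j]='f': k: 1→0; π[4]=0 (border '')
j=5 s[j]='d': π[5]=1 (border 'd')
j=6 s[j]='c': k: 1→0; π[6]=0 (border '')
j=7 s[j]='e': π[7]=0 (border '')
j=8 s[j]='c': π[8]=0 (border '')
j=9 s[j]='a': π[9]=0 (border '')
j=10 s[j]='e': π[10]=0 (border '')
j=11 s[j]='c': π[11]=0 (border '')
j=12 s[j]='c': π[12]=0 (border '')
j=13 s[j]='d': π[13]=1 (border 'd')
j=14 s[j]='e': π[14]=2 (border 'de')
j=15 s[j]='b': k: 2→0; π[15]=0 (border '')
j=16 s[j]='d': π[16]=1 (border 'd')
j=17 s[j]='b': k: 1→0; π[17]=0 (border '')
j=18 s[j]='e': π[18]=0 (border '')
j=19 s[j]='b': π[19]=0 (border '')
j=20 s[j]='d': π[20]=1 (border 'd')
j=21 s[j]='b': k: 1→0; π[21]=0 (border '')
j=22 s[j]='c': π[22]=0 (border '')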